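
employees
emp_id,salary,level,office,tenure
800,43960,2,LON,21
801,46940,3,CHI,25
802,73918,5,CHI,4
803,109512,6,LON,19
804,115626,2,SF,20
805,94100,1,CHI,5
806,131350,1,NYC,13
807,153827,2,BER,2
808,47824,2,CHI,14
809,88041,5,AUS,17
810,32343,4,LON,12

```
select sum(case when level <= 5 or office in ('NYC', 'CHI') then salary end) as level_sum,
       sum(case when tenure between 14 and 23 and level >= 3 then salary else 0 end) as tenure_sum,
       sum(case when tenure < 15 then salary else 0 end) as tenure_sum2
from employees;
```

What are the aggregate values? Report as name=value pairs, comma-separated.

[level_sum: level <= 5 or office in ('NYC', 'CHI')]
emp_id=800: ✓ → 43960
emp_id=801: ✓ → 46940
emp_id=802: ✓ → 73918
emp_id=803: ✗
emp_id=804: ✓ → 115626
emp_id=805: ✓ → 94100
emp_id=806: ✓ → 131350
emp_id=807: ✓ → 153827
emp_id=808: ✓ → 47824
emp_id=809: ✓ → 88041
emp_id=810: ✓ → 32343
level_sum = 43960 + 46940 + 73918 + 115626 + 94100 + 131350 + 153827 + 47824 + 88041 + 32343 = 827929
—
[tenure_sum: tenure between 14 and 23 and level >= 3]
emp_id=800: ✗
emp_id=801: ✗
emp_id=802: ✗
emp_id=803: ✓ → 109512
emp_id=804: ✗
emp_id=805: ✗
emp_id=806: ✗
emp_id=807: ✗
emp_id=808: ✗
emp_id=809: ✓ → 88041
emp_id=810: ✗
tenure_sum = 109512 + 88041 = 197553
—
[tenure_sum2: tenure < 15]
emp_id=800: ✗
emp_id=801: ✗
emp_id=802: ✓ → 73918
emp_id=803: ✗
emp_id=804: ✗
emp_id=805: ✓ → 94100
emp_id=806: ✓ → 131350
emp_id=807: ✓ → 153827
emp_id=808: ✓ → 47824
emp_id=809: ✗
emp_id=810: ✓ → 32343
tenure_sum2 = 73918 + 94100 + 131350 + 153827 + 47824 + 32343 = 533362

level_sum=827929, tenure_sum=197553, tenure_sum2=533362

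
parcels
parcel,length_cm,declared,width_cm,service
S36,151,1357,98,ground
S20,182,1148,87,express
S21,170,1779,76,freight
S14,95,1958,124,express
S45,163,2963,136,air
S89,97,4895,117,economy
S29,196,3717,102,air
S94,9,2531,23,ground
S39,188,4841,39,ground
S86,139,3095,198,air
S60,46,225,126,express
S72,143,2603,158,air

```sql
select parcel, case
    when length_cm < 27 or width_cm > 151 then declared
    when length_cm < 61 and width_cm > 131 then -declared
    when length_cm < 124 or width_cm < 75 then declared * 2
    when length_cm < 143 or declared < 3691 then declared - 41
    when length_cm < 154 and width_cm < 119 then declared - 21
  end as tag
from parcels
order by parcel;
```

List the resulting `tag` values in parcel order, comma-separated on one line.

3916, 1107, 1738, NULL, 1316, 9682, 2922, 450, 2603, 3095, 9790, 2531

parcel=S14: length_cm < 124 or width_cm < 75 → 3916
parcel=S20: length_cm < 143 or declared < 3691 → 1107
parcel=S21: length_cm < 143 or declared < 3691 → 1738
parcel=S29: (no match → NULL) → NULL
parcel=S36: length_cm < 143 or declared < 3691 → 1316
parcel=S39: length_cm < 124 or width_cm < 75 → 9682
parcel=S45: length_cm < 143 or declared < 3691 → 2922
parcel=S60: length_cm < 124 or width_cm < 75 → 450
parcel=S72: length_cm < 27 or width_cm > 151 → 2603
parcel=S86: length_cm < 27 or width_cm > 151 → 3095
parcel=S89: length_cm < 124 or width_cm < 75 → 9790
parcel=S94: length_cm < 27 or width_cm > 151 → 2531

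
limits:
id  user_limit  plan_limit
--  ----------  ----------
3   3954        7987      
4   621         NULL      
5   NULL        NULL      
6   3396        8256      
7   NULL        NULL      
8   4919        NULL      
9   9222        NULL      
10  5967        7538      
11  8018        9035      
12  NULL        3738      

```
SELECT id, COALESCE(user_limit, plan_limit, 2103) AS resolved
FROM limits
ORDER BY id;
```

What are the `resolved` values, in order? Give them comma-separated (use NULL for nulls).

3954, 621, 2103, 3396, 2103, 4919, 9222, 5967, 8018, 3738

id=3: user_limit=3954 → 3954
id=4: user_limit=621 → 621
id=5: user_limit=NULL, plan_limit=NULL, → literal 2103 → 2103
id=6: user_limit=3396 → 3396
id=7: user_limit=NULL, plan_limit=NULL, → literal 2103 → 2103
id=8: user_limit=4919 → 4919
id=9: user_limit=9222 → 9222
id=10: user_limit=5967 → 5967
id=11: user_limit=8018 → 8018
id=12: user_limit=NULL, plan_limit=3738 → 3738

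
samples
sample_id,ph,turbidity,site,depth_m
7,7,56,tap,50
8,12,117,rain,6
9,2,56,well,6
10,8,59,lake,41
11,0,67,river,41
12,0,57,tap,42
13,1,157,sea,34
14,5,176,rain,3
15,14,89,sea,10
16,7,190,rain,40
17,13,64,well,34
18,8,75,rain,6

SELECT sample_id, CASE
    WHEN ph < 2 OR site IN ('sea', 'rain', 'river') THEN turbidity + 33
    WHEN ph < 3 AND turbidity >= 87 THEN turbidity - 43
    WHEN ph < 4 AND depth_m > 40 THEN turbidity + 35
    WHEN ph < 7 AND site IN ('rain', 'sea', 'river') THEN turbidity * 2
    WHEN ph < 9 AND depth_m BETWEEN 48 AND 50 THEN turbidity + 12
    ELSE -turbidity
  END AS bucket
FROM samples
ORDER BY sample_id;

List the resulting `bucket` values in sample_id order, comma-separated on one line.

sample_id=7: ph < 9 AND depth_m BETWEEN 48 AND 50 → 68
sample_id=8: ph < 2 OR site IN ('sea', 'rain', 'river') → 150
sample_id=9: ELSE → -56
sample_id=10: ELSE → -59
sample_id=11: ph < 2 OR site IN ('sea', 'rain', 'river') → 100
sample_id=12: ph < 2 OR site IN ('sea', 'rain', 'river') → 90
sample_id=13: ph < 2 OR site IN ('sea', 'rain', 'river') → 190
sample_id=14: ph < 2 OR site IN ('sea', 'rain', 'river') → 209
sample_id=15: ph < 2 OR site IN ('sea', 'rain', 'river') → 122
sample_id=16: ph < 2 OR site IN ('sea', 'rain', 'river') → 223
sample_id=17: ELSE → -64
sample_id=18: ph < 2 OR site IN ('sea', 'rain', 'river') → 108

68, 150, -56, -59, 100, 90, 190, 209, 122, 223, -64, 108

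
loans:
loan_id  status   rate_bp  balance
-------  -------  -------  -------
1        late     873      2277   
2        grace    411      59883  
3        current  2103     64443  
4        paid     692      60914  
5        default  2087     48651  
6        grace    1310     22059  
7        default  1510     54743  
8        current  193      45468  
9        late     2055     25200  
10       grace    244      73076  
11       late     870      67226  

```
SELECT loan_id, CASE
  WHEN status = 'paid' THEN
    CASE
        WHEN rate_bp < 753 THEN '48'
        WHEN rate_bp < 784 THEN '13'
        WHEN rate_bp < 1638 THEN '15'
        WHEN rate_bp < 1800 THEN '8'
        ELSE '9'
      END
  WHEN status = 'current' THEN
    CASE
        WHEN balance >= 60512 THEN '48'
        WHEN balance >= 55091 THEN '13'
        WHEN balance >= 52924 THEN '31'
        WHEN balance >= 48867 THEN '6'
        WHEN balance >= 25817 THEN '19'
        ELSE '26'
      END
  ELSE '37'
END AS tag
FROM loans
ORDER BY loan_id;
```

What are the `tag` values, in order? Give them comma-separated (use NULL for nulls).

loan_id=1: status='late' → outer ELSE → 37
loan_id=2: status='grace' → outer ELSE → 37
loan_id=3: status='current' → inner[balance >= 60512] → 48
loan_id=4: status='paid' → inner[rate_bp < 753] → 48
loan_id=5: status='default' → outer ELSE → 37
loan_id=6: status='grace' → outer ELSE → 37
loan_id=7: status='default' → outer ELSE → 37
loan_id=8: status='current' → inner[balance >= 25817] → 19
loan_id=9: status='late' → outer ELSE → 37
loan_id=10: status='grace' → outer ELSE → 37
loan_id=11: status='late' → outer ELSE → 37

37, 37, 48, 48, 37, 37, 37, 19, 37, 37, 37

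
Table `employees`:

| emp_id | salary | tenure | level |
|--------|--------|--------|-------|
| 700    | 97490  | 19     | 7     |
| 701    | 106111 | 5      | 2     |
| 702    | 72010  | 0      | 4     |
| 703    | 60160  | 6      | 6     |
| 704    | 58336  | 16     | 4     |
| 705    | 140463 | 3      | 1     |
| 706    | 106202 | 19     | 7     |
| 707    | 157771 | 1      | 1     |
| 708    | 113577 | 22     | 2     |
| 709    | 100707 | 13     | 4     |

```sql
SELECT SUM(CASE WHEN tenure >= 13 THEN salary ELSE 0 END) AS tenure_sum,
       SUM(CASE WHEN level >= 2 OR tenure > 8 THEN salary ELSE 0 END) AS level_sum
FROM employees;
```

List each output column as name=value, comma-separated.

tenure_sum=476312, level_sum=714593

[tenure_sum: tenure >= 13]
emp_id=700: ✓ → 97490
emp_id=701: ✗
emp_id=702: ✗
emp_id=703: ✗
emp_id=704: ✓ → 58336
emp_id=705: ✗
emp_id=706: ✓ → 106202
emp_id=707: ✗
emp_id=708: ✓ → 113577
emp_id=709: ✓ → 100707
tenure_sum = 97490 + 58336 + 106202 + 113577 + 100707 = 476312
—
[level_sum: level >= 2 OR tenure > 8]
emp_id=700: ✓ → 97490
emp_id=701: ✓ → 106111
emp_id=702: ✓ → 72010
emp_id=703: ✓ → 60160
emp_id=704: ✓ → 58336
emp_id=705: ✗
emp_id=706: ✓ → 106202
emp_id=707: ✗
emp_id=708: ✓ → 113577
emp_id=709: ✓ → 100707
level_sum = 97490 + 106111 + 72010 + 60160 + 58336 + 106202 + 113577 + 100707 = 714593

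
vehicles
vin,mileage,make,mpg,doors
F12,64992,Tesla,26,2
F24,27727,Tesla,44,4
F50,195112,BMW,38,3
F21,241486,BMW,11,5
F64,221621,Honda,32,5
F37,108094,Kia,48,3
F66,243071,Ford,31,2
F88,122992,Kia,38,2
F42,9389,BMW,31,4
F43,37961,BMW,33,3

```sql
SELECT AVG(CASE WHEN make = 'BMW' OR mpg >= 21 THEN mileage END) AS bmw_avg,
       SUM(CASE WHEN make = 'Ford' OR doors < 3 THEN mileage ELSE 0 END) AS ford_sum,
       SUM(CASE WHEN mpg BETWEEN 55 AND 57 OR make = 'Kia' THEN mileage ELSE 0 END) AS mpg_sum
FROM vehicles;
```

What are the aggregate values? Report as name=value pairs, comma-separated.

bmw_avg=127244.5, ford_sum=431055, mpg_sum=231086

[bmw_avg: make = 'BMW' OR mpg >= 21]
vin=F12: ✓ → 64992
vin=F24: ✓ → 27727
vin=F50: ✓ → 195112
vin=F21: ✓ → 241486
vin=F64: ✓ → 221621
vin=F37: ✓ → 108094
vin=F66: ✓ → 243071
vin=F88: ✓ → 122992
vin=F42: ✓ → 9389
vin=F43: ✓ → 37961
bmw_avg = (64992 + 27727 + 195112 + 241486 + 221621 + 108094 + 243071 + 122992 + 9389 + 37961) / 10 = 127244.5
—
[ford_sum: make = 'Ford' OR doors < 3]
vin=F12: ✓ → 64992
vin=F24: ✗
vin=F50: ✗
vin=F21: ✗
vin=F64: ✗
vin=F37: ✗
vin=F66: ✓ → 243071
vin=F88: ✓ → 122992
vin=F42: ✗
vin=F43: ✗
ford_sum = 64992 + 243071 + 122992 = 431055
—
[mpg_sum: mpg BETWEEN 55 AND 57 OR make = 'Kia']
vin=F12: ✗
vin=F24: ✗
vin=F50: ✗
vin=F21: ✗
vin=F64: ✗
vin=F37: ✓ → 108094
vin=F66: ✗
vin=F88: ✓ → 122992
vin=F42: ✗
vin=F43: ✗
mpg_sum = 108094 + 122992 = 231086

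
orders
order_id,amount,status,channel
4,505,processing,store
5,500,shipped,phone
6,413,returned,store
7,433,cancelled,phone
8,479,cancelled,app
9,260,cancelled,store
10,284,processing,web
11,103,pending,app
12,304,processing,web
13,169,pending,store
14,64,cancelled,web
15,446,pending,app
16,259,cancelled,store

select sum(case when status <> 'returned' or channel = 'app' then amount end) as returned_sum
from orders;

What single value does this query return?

3806

order_id=4: ✓ → 505
order_id=5: ✓ → 500
order_id=6: ✗
order_id=7: ✓ → 433
order_id=8: ✓ → 479
order_id=9: ✓ → 260
order_id=10: ✓ → 284
order_id=11: ✓ → 103
order_id=12: ✓ → 304
order_id=13: ✓ → 169
order_id=14: ✓ → 64
order_id=15: ✓ → 446
order_id=16: ✓ → 259
returned_sum = 505 + 500 + 433 + 479 + 260 + 284 + 103 + 304 + 169 + 64 + 446 + 259 = 3806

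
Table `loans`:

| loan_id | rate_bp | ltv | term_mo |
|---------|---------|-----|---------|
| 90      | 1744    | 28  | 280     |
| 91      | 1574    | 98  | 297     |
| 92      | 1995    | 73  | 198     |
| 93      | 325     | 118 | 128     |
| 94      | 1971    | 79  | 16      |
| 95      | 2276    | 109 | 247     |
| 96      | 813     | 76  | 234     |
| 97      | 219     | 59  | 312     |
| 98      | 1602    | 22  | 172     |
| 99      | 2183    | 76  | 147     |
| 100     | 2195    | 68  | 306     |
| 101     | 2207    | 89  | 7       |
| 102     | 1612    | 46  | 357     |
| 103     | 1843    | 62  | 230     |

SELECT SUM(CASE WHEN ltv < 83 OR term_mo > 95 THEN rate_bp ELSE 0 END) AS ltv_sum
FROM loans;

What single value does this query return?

loan_id=90: ✓ → 1744
loan_id=91: ✓ → 1574
loan_id=92: ✓ → 1995
loan_id=93: ✓ → 325
loan_id=94: ✓ → 1971
loan_id=95: ✓ → 2276
loan_id=96: ✓ → 813
loan_id=97: ✓ → 219
loan_id=98: ✓ → 1602
loan_id=99: ✓ → 2183
loan_id=100: ✓ → 2195
loan_id=101: ✗
loan_id=102: ✓ → 1612
loan_id=103: ✓ → 1843
ltv_sum = 1744 + 1574 + 1995 + 325 + 1971 + 2276 + 813 + 219 + 1602 + 2183 + 2195 + 1612 + 1843 = 20352

20352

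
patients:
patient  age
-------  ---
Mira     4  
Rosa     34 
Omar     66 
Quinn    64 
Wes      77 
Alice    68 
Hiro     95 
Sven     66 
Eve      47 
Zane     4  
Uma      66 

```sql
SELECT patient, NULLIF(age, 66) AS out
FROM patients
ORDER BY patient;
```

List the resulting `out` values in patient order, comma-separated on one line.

68, 47, 95, 4, NULL, 64, 34, NULL, NULL, 77, 4

patient=Alice: age=68 vs 66: differ → 68
patient=Eve: age=47 vs 66: differ → 47
patient=Hiro: age=95 vs 66: differ → 95
patient=Mira: age=4 vs 66: differ → 4
patient=Omar: age=66 vs 66: equal → NULL
patient=Quinn: age=64 vs 66: differ → 64
patient=Rosa: age=34 vs 66: differ → 34
patient=Sven: age=66 vs 66: equal → NULL
patient=Uma: age=66 vs 66: equal → NULL
patient=Wes: age=77 vs 66: differ → 77
patient=Zane: age=4 vs 66: differ → 4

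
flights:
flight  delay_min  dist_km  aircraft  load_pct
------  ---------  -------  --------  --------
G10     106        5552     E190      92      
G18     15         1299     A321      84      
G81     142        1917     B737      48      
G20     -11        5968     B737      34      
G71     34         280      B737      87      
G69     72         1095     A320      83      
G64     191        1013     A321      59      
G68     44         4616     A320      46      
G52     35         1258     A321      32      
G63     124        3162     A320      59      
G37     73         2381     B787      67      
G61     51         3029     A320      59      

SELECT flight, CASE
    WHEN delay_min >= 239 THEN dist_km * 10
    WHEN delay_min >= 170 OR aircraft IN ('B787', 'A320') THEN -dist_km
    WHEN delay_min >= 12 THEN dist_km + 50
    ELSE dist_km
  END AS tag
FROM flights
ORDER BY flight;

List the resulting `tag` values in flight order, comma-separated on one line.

5602, 1349, 5968, -2381, 1308, -3029, -3162, -1013, -4616, -1095, 330, 1967

flight=G10: delay_min >= 12 → 5602
flight=G18: delay_min >= 12 → 1349
flight=G20: ELSE → 5968
flight=G37: delay_min >= 170 OR aircraft IN ('B787', 'A320') → -2381
flight=G52: delay_min >= 12 → 1308
flight=G61: delay_min >= 170 OR aircraft IN ('B787', 'A320') → -3029
flight=G63: delay_min >= 170 OR aircraft IN ('B787', 'A320') → -3162
flight=G64: delay_min >= 170 OR aircraft IN ('B787', 'A320') → -1013
flight=G68: delay_min >= 170 OR aircraft IN ('B787', 'A320') → -4616
flight=G69: delay_min >= 170 OR aircraft IN ('B787', 'A320') → -1095
flight=G71: delay_min >= 12 → 330
flight=G81: delay_min >= 12 → 1967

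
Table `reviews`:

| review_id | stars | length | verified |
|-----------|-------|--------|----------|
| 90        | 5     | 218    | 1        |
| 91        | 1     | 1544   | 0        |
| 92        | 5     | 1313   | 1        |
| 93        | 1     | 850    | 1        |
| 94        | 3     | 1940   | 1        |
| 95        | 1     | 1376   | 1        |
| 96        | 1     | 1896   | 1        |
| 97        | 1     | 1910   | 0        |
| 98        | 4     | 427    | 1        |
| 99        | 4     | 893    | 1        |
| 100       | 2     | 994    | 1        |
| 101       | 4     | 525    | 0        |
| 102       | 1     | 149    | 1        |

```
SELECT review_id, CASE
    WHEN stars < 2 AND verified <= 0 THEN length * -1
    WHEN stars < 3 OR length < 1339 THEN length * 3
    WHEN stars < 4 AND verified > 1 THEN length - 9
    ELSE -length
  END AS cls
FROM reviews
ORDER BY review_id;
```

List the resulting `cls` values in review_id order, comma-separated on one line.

654, -1544, 3939, 2550, -1940, 4128, 5688, -1910, 1281, 2679, 2982, 1575, 447

review_id=90: stars < 3 OR length < 1339 → 654
review_id=91: stars < 2 AND verified <= 0 → -1544
review_id=92: stars < 3 OR length < 1339 → 3939
review_id=93: stars < 3 OR length < 1339 → 2550
review_id=94: ELSE → -1940
review_id=95: stars < 3 OR length < 1339 → 4128
review_id=96: stars < 3 OR length < 1339 → 5688
review_id=97: stars < 2 AND verified <= 0 → -1910
review_id=98: stars < 3 OR length < 1339 → 1281
review_id=99: stars < 3 OR length < 1339 → 2679
review_id=100: stars < 3 OR length < 1339 → 2982
review_id=101: stars < 3 OR length < 1339 → 1575
review_id=102: stars < 3 OR length < 1339 → 447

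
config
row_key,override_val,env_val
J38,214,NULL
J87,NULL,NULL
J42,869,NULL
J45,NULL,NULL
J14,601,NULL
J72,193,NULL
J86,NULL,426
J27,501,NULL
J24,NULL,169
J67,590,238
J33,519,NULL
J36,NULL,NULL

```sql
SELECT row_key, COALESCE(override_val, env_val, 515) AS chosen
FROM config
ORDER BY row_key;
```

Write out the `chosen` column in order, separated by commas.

row_key=J14: override_val=601 → 601
row_key=J24: override_val=NULL, env_val=169 → 169
row_key=J27: override_val=501 → 501
row_key=J33: override_val=519 → 519
row_key=J36: override_val=NULL, env_val=NULL, → literal 515 → 515
row_key=J38: override_val=214 → 214
row_key=J42: override_val=869 → 869
row_key=J45: override_val=NULL, env_val=NULL, → literal 515 → 515
row_key=J67: override_val=590 → 590
row_key=J72: override_val=193 → 193
row_key=J86: override_val=NULL, env_val=426 → 426
row_key=J87: override_val=NULL, env_val=NULL, → literal 515 → 515

601, 169, 501, 519, 515, 214, 869, 515, 590, 193, 426, 515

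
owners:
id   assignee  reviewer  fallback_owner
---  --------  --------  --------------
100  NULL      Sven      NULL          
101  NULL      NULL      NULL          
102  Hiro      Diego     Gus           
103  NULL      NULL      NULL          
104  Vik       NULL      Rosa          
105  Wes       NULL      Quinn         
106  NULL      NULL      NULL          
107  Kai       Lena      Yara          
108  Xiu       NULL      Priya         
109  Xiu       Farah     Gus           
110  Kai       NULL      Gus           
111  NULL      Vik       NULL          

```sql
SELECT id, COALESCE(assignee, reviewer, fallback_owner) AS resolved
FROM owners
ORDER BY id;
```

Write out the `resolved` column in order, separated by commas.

Sven, NULL, Hiro, NULL, Vik, Wes, NULL, Kai, Xiu, Xiu, Kai, Vik

id=100: assignee=NULL, reviewer=Sven → Sven
id=101: assignee=NULL, reviewer=NULL, fallback_owner=NULL (all NULL) → NULL
id=102: assignee=Hiro → Hiro
id=103: assignee=NULL, reviewer=NULL, fallback_owner=NULL (all NULL) → NULL
id=104: assignee=Vik → Vik
id=105: assignee=Wes → Wes
id=106: assignee=NULL, reviewer=NULL, fallback_owner=NULL (all NULL) → NULL
id=107: assignee=Kai → Kai
id=108: assignee=Xiu → Xiu
id=109: assignee=Xiu → Xiu
id=110: assignee=Kai → Kai
id=111: assignee=NULL, reviewer=Vik → Vik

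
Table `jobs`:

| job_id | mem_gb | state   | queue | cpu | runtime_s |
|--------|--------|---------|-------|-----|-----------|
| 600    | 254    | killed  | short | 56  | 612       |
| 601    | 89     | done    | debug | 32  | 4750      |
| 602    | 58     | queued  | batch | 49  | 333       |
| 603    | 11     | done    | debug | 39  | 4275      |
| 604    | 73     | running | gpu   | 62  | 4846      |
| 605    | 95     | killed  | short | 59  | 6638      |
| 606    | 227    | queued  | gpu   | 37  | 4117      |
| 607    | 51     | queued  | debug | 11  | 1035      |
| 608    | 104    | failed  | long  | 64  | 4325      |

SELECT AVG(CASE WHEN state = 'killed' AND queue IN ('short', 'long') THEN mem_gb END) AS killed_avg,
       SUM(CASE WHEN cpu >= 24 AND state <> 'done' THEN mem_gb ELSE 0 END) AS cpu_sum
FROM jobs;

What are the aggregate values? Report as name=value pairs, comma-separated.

[killed_avg: state = 'killed' AND queue IN ('short', 'long')]
job_id=600: ✓ → 254
job_id=601: ✗
job_id=602: ✗
job_id=603: ✗
job_id=604: ✗
job_id=605: ✓ → 95
job_id=606: ✗
job_id=607: ✗
job_id=608: ✗
killed_avg = (254 + 95) / 2 = 174.5
—
[cpu_sum: cpu >= 24 AND state <> 'done']
job_id=600: ✓ → 254
job_id=601: ✗
job_id=602: ✓ → 58
job_id=603: ✗
job_id=604: ✓ → 73
job_id=605: ✓ → 95
job_id=606: ✓ → 227
job_id=607: ✗
job_id=608: ✓ → 104
cpu_sum = 254 + 58 + 73 + 95 + 227 + 104 = 811

killed_avg=174.5, cpu_sum=811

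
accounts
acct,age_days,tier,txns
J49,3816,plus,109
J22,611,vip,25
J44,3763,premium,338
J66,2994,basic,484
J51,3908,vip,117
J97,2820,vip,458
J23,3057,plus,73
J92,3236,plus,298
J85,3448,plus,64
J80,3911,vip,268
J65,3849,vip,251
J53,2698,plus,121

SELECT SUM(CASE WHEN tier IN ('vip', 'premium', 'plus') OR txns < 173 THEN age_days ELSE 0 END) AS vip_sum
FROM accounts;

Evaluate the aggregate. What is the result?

acct=J49: ✓ → 3816
acct=J22: ✓ → 611
acct=J44: ✓ → 3763
acct=J66: ✗
acct=J51: ✓ → 3908
acct=J97: ✓ → 2820
acct=J23: ✓ → 3057
acct=J92: ✓ → 3236
acct=J85: ✓ → 3448
acct=J80: ✓ → 3911
acct=J65: ✓ → 3849
acct=J53: ✓ → 2698
vip_sum = 3816 + 611 + 3763 + 3908 + 2820 + 3057 + 3236 + 3448 + 3911 + 3849 + 2698 = 35117

35117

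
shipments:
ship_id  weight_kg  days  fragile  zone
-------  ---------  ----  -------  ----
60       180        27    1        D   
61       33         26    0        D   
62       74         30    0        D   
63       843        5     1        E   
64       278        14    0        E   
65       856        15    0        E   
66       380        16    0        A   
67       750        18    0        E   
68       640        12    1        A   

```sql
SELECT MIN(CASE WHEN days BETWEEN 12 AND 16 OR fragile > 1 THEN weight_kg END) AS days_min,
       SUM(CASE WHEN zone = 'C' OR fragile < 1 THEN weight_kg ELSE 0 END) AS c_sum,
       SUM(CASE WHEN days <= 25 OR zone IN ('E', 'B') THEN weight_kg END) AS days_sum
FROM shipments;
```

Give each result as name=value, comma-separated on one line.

days_min=278, c_sum=2371, days_sum=3747

[days_min: days BETWEEN 12 AND 16 OR fragile > 1]
ship_id=60: ✗
ship_id=61: ✗
ship_id=62: ✗
ship_id=63: ✗
ship_id=64: ✓ → 278
ship_id=65: ✓ → 856
ship_id=66: ✓ → 380
ship_id=67: ✗
ship_id=68: ✓ → 640
days_min = MIN(278, 856, 380, 640) = 278
—
[c_sum: zone = 'C' OR fragile < 1]
ship_id=60: ✗
ship_id=61: ✓ → 33
ship_id=62: ✓ → 74
ship_id=63: ✗
ship_id=64: ✓ → 278
ship_id=65: ✓ → 856
ship_id=66: ✓ → 380
ship_id=67: ✓ → 750
ship_id=68: ✗
c_sum = 33 + 74 + 278 + 856 + 380 + 750 = 2371
—
[days_sum: days <= 25 OR zone IN ('E', 'B')]
ship_id=60: ✗
ship_id=61: ✗
ship_id=62: ✗
ship_id=63: ✓ → 843
ship_id=64: ✓ → 278
ship_id=65: ✓ → 856
ship_id=66: ✓ → 380
ship_id=67: ✓ → 750
ship_id=68: ✓ → 640
days_sum = 843 + 278 + 856 + 380 + 750 + 640 = 3747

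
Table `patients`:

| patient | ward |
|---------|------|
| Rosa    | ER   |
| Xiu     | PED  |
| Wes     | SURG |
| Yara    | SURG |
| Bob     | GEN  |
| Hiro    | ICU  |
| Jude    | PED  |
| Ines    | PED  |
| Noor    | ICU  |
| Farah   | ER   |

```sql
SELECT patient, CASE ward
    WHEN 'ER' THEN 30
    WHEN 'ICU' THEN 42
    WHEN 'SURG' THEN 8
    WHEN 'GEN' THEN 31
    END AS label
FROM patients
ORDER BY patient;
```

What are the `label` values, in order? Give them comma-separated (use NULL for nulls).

31, 30, 42, NULL, NULL, 42, 30, 8, NULL, 8

patient=Bob: ward='GEN' → 31
patient=Farah: ward='ER' → 30
patient=Hiro: ward='ICU' → 42
patient=Ines: (no match → NULL) → NULL
patient=Jude: (no match → NULL) → NULL
patient=Noor: ward='ICU' → 42
patient=Rosa: ward='ER' → 30
patient=Wes: ward='SURG' → 8
patient=Xiu: (no match → NULL) → NULL
patient=Yara: ward='SURG' → 8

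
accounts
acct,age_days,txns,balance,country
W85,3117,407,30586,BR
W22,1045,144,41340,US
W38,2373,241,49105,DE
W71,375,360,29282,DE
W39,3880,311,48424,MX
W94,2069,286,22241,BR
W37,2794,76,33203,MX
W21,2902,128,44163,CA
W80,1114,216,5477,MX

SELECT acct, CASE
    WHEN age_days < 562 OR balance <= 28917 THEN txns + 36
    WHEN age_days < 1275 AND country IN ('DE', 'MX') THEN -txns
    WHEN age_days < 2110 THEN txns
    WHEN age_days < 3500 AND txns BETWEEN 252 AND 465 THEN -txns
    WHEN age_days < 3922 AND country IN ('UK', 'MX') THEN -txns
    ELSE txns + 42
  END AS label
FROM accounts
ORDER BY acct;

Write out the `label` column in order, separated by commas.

acct=W21: ELSE → 170
acct=W22: age_days < 2110 → 144
acct=W37: age_days < 3922 AND country IN ('UK', 'MX') → -76
acct=W38: ELSE → 283
acct=W39: age_days < 3922 AND country IN ('UK', 'MX') → -311
acct=W71: age_days < 562 OR balance <= 28917 → 396
acct=W80: age_days < 562 OR balance <= 28917 → 252
acct=W85: age_days < 3500 AND txns BETWEEN 252 AND 465 → -407
acct=W94: age_days < 562 OR balance <= 28917 → 322

170, 144, -76, 283, -311, 396, 252, -407, 322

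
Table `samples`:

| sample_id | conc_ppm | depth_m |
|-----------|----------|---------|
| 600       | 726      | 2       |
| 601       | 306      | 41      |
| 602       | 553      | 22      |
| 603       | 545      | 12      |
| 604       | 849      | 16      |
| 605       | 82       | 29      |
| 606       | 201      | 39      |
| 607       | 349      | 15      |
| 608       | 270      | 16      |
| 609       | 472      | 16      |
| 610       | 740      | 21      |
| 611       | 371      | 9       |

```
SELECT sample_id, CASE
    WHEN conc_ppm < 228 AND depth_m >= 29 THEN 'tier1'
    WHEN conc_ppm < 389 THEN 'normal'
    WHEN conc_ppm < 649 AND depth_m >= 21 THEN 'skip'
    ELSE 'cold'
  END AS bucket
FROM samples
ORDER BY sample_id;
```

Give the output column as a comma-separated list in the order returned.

cold, normal, skip, cold, cold, tier1, tier1, normal, normal, cold, cold, normal

sample_id=600: ELSE → cold
sample_id=601: conc_ppm < 389 → normal
sample_id=602: conc_ppm < 649 AND depth_m >= 21 → skip
sample_id=603: ELSE → cold
sample_id=604: ELSE → cold
sample_id=605: conc_ppm < 228 AND depth_m >= 29 → tier1
sample_id=606: conc_ppm < 228 AND depth_m >= 29 → tier1
sample_id=607: conc_ppm < 389 → normal
sample_id=608: conc_ppm < 389 → normal
sample_id=609: ELSE → cold
sample_id=610: ELSE → cold
sample_id=611: conc_ppm < 389 → normal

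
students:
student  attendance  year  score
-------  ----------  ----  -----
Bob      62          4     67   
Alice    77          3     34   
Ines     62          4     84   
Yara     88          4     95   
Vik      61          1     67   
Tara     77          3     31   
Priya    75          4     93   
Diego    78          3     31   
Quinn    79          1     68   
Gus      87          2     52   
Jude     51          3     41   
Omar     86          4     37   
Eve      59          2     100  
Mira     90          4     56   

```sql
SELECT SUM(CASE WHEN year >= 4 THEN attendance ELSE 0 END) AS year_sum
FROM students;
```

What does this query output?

student=Bob: ✓ → 62
student=Alice: ✗
student=Ines: ✓ → 62
student=Yara: ✓ → 88
student=Vik: ✗
student=Tara: ✗
student=Priya: ✓ → 75
student=Diego: ✗
student=Quinn: ✗
student=Gus: ✗
student=Jude: ✗
student=Omar: ✓ → 86
student=Eve: ✗
student=Mira: ✓ → 90
year_sum = 62 + 62 + 88 + 75 + 86 + 90 = 463

463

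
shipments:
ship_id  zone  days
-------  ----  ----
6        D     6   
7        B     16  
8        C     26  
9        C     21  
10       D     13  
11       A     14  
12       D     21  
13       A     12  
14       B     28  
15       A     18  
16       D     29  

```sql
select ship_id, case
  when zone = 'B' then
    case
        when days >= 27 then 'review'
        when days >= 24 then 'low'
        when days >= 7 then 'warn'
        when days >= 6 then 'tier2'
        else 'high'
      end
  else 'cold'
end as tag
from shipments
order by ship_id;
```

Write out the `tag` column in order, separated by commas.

cold, warn, cold, cold, cold, cold, cold, cold, review, cold, cold

ship_id=6: zone='D' → outer ELSE → cold
ship_id=7: zone='B' → inner[days >= 7] → warn
ship_id=8: zone='C' → outer ELSE → cold
ship_id=9: zone='C' → outer ELSE → cold
ship_id=10: zone='D' → outer ELSE → cold
ship_id=11: zone='A' → outer ELSE → cold
ship_id=12: zone='D' → outer ELSE → cold
ship_id=13: zone='A' → outer ELSE → cold
ship_id=14: zone='B' → inner[days >= 27] → review
ship_id=15: zone='A' → outer ELSE → cold
ship_id=16: zone='D' → outer ELSE → cold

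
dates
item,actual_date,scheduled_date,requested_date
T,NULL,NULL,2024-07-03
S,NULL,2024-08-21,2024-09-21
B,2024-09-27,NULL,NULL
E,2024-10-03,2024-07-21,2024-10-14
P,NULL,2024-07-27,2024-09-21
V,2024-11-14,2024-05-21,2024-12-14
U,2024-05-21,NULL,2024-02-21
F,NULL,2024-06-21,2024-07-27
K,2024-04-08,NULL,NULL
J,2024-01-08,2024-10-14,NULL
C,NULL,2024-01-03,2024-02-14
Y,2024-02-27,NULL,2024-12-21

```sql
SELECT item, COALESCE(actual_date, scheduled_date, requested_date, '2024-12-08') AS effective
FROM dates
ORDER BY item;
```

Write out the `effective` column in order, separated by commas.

item=B: actual_date=2024-09-27 → 2024-09-27
item=C: actual_date=NULL, scheduled_date=2024-01-03 → 2024-01-03
item=E: actual_date=2024-10-03 → 2024-10-03
item=F: actual_date=NULL, scheduled_date=2024-06-21 → 2024-06-21
item=J: actual_date=2024-01-08 → 2024-01-08
item=K: actual_date=2024-04-08 → 2024-04-08
item=P: actual_date=NULL, scheduled_date=2024-07-27 → 2024-07-27
item=S: actual_date=NULL, scheduled_date=2024-08-21 → 2024-08-21
item=T: actual_date=NULL, scheduled_date=NULL, requested_date=2024-07-03 → 2024-07-03
item=U: actual_date=2024-05-21 → 2024-05-21
item=V: actual_date=2024-11-14 → 2024-11-14
item=Y: actual_date=2024-02-27 → 2024-02-27

2024-09-27, 2024-01-03, 2024-10-03, 2024-06-21, 2024-01-08, 2024-04-08, 2024-07-27, 2024-08-21, 2024-07-03, 2024-05-21, 2024-11-14, 2024-02-27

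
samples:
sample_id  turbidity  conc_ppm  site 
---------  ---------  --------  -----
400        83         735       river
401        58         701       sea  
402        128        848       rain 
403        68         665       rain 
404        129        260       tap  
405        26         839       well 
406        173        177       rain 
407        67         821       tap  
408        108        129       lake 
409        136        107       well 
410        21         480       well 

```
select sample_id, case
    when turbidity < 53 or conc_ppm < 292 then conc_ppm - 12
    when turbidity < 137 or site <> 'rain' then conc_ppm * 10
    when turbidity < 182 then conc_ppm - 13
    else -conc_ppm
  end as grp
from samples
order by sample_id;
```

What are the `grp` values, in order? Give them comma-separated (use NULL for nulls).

7350, 7010, 8480, 6650, 248, 827, 165, 8210, 117, 95, 468

sample_id=400: turbidity < 137 or site <> 'rain' → 7350
sample_id=401: turbidity < 137 or site <> 'rain' → 7010
sample_id=402: turbidity < 137 or site <> 'rain' → 8480
sample_id=403: turbidity < 137 or site <> 'rain' → 6650
sample_id=404: turbidity < 53 or conc_ppm < 292 → 248
sample_id=405: turbidity < 53 or conc_ppm < 292 → 827
sample_id=406: turbidity < 53 or conc_ppm < 292 → 165
sample_id=407: turbidity < 137 or site <> 'rain' → 8210
sample_id=408: turbidity < 53 or conc_ppm < 292 → 117
sample_id=409: turbidity < 53 or conc_ppm < 292 → 95
sample_id=410: turbidity < 53 or conc_ppm < 292 → 468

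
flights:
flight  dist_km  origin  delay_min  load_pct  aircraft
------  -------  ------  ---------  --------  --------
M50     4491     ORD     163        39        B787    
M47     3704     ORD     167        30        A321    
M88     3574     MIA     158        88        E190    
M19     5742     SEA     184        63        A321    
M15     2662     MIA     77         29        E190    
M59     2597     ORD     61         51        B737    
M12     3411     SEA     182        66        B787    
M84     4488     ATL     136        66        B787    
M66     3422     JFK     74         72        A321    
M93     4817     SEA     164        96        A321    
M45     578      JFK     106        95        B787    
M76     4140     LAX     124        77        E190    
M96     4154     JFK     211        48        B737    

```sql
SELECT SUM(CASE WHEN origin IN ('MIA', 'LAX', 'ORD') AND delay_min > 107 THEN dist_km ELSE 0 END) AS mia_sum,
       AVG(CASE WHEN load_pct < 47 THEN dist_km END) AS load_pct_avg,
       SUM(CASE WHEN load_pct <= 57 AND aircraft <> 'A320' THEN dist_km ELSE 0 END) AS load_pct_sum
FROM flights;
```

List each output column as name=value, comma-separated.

[mia_sum: origin IN ('MIA', 'LAX', 'ORD') AND delay_min > 107]
flight=M50: ✓ → 4491
flight=M47: ✓ → 3704
flight=M88: ✓ → 3574
flight=M19: ✗
flight=M15: ✗
flight=M59: ✗
flight=M12: ✗
flight=M84: ✗
flight=M66: ✗
flight=M93: ✗
flight=M45: ✗
flight=M76: ✓ → 4140
flight=M96: ✗
mia_sum = 4491 + 3704 + 3574 + 4140 = 15909
—
[load_pct_avg: load_pct < 47]
flight=M50: ✓ → 4491
flight=M47: ✓ → 3704
flight=M88: ✗
flight=M19: ✗
flight=M15: ✓ → 2662
flight=M59: ✗
flight=M12: ✗
flight=M84: ✗
flight=M66: ✗
flight=M93: ✗
flight=M45: ✗
flight=M76: ✗
flight=M96: ✗
load_pct_avg = (4491 + 3704 + 2662) / 3 = 3619
—
[load_pct_sum: load_pct <= 57 AND aircraft <> 'A320']
flight=M50: ✓ → 4491
flight=M47: ✓ → 3704
flight=M88: ✗
flight=M19: ✗
flight=M15: ✓ → 2662
flight=M59: ✓ → 2597
flight=M12: ✗
flight=M84: ✗
flight=M66: ✗
flight=M93: ✗
flight=M45: ✗
flight=M76: ✗
flight=M96: ✓ → 4154
load_pct_sum = 4491 + 3704 + 2662 + 2597 + 4154 = 17608

mia_sum=15909, load_pct_avg=3619, load_pct_sum=17608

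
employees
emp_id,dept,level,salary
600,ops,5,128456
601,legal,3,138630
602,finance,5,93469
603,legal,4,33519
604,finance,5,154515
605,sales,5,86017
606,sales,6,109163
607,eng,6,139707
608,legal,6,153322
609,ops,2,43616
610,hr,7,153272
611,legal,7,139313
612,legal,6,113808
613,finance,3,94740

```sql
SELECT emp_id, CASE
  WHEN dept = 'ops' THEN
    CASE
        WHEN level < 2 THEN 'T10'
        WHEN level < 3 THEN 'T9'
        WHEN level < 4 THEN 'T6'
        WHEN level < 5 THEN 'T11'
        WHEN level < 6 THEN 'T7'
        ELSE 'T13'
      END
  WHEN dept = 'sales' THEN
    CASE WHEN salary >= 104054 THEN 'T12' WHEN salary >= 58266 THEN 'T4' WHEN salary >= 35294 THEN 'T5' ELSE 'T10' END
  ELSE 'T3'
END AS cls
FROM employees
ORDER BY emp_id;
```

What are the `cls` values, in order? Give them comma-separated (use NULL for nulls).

emp_id=600: dept='ops' → inner[level < 6] → T7
emp_id=601: dept='legal' → outer ELSE → T3
emp_id=602: dept='finance' → outer ELSE → T3
emp_id=603: dept='legal' → outer ELSE → T3
emp_id=604: dept='finance' → outer ELSE → T3
emp_id=605: dept='sales' → inner[salary >= 58266] → T4
emp_id=606: dept='sales' → inner[salary >= 104054] → T12
emp_id=607: dept='eng' → outer ELSE → T3
emp_id=608: dept='legal' → outer ELSE → T3
emp_id=609: dept='ops' → inner[level < 3] → T9
emp_id=610: dept='hr' → outer ELSE → T3
emp_id=611: dept='legal' → outer ELSE → T3
emp_id=612: dept='legal' → outer ELSE → T3
emp_id=613: dept='finance' → outer ELSE → T3

T7, T3, T3, T3, T3, T4, T12, T3, T3, T9, T3, T3, T3, T3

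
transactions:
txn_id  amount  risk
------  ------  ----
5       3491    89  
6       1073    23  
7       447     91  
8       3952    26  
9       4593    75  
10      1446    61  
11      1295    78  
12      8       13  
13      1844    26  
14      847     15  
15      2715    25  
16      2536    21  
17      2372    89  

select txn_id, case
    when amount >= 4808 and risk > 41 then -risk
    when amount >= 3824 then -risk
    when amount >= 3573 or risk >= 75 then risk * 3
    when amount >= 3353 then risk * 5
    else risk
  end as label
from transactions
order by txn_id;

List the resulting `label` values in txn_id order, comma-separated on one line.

txn_id=5: amount >= 3573 or risk >= 75 → 267
txn_id=6: ELSE → 23
txn_id=7: amount >= 3573 or risk >= 75 → 273
txn_id=8: amount >= 3824 → -26
txn_id=9: amount >= 3824 → -75
txn_id=10: ELSE → 61
txn_id=11: amount >= 3573 or risk >= 75 → 234
txn_id=12: ELSE → 13
txn_id=13: ELSE → 26
txn_id=14: ELSE → 15
txn_id=15: ELSE → 25
txn_id=16: ELSE → 21
txn_id=17: amount >= 3573 or risk >= 75 → 267

267, 23, 273, -26, -75, 61, 234, 13, 26, 15, 25, 21, 267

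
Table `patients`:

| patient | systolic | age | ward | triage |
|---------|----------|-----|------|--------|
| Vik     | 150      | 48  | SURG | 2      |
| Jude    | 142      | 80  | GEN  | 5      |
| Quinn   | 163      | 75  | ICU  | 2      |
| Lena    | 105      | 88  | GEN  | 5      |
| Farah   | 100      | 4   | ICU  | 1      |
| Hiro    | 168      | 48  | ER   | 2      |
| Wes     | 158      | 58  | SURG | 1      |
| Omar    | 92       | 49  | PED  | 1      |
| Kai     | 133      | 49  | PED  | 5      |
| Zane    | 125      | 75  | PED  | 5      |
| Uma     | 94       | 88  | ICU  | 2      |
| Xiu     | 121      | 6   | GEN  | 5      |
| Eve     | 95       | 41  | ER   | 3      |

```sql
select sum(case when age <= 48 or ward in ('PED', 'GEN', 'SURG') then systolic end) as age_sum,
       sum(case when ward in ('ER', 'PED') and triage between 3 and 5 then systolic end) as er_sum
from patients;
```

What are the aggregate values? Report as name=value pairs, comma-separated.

[age_sum: age <= 48 or ward in ('PED', 'GEN', 'SURG')]
patient=Vik: ✓ → 150
patient=Jude: ✓ → 142
patient=Quinn: ✗
patient=Lena: ✓ → 105
patient=Farah: ✓ → 100
patient=Hiro: ✓ → 168
patient=Wes: ✓ → 158
patient=Omar: ✓ → 92
patient=Kai: ✓ → 133
patient=Zane: ✓ → 125
patient=Uma: ✗
patient=Xiu: ✓ → 121
patient=Eve: ✓ → 95
age_sum = 150 + 142 + 105 + 100 + 168 + 158 + 92 + 133 + 125 + 121 + 95 = 1389
—
[er_sum: ward in ('ER', 'PED') and triage between 3 and 5]
patient=Vik: ✗
patient=Jude: ✗
patient=Quinn: ✗
patient=Lena: ✗
patient=Farah: ✗
patient=Hiro: ✗
patient=Wes: ✗
patient=Omar: ✗
patient=Kai: ✓ → 133
patient=Zane: ✓ → 125
patient=Uma: ✗
patient=Xiu: ✗
patient=Eve: ✓ → 95
er_sum = 133 + 125 + 95 = 353

age_sum=1389, er_sum=353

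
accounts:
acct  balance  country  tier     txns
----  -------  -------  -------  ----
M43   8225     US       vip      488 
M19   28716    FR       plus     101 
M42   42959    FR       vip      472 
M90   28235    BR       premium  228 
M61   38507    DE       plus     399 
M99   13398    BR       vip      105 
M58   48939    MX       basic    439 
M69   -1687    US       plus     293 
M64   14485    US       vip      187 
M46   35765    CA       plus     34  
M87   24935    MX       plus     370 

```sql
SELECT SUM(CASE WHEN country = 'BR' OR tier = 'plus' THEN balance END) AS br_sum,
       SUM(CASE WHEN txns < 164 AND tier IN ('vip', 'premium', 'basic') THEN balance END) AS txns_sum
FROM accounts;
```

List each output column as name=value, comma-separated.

br_sum=167869, txns_sum=13398

[br_sum: country = 'BR' OR tier = 'plus']
acct=M43: ✗
acct=M19: ✓ → 28716
acct=M42: ✗
acct=M90: ✓ → 28235
acct=M61: ✓ → 38507
acct=M99: ✓ → 13398
acct=M58: ✗
acct=M69: ✓ → -1687
acct=M64: ✗
acct=M46: ✓ → 35765
acct=M87: ✓ → 24935
br_sum = 28716 + 28235 + 38507 + 13398 + -1687 + 35765 + 24935 = 167869
—
[txns_sum: txns < 164 AND tier IN ('vip', 'premium', 'basic')]
acct=M43: ✗
acct=M19: ✗
acct=M42: ✗
acct=M90: ✗
acct=M61: ✗
acct=M99: ✓ → 13398
acct=M58: ✗
acct=M69: ✗
acct=M64: ✗
acct=M46: ✗
acct=M87: ✗
txns_sum = 13398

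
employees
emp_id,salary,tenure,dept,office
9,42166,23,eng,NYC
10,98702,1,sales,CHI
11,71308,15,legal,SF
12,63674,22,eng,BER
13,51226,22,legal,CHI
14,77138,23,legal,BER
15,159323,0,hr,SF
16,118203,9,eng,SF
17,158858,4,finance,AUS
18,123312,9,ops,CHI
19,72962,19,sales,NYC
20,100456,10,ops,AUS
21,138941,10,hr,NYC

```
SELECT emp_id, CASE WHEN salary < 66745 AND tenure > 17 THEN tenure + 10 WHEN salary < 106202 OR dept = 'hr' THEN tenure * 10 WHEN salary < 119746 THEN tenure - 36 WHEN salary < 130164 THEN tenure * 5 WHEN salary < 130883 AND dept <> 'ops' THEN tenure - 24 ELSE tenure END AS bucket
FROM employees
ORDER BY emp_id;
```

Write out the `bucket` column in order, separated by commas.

33, 10, 150, 32, 32, 230, 0, -27, 4, 45, 190, 100, 100

emp_id=9: salary < 66745 AND tenure > 17 → 33
emp_id=10: salary < 106202 OR dept = 'hr' → 10
emp_id=11: salary < 106202 OR dept = 'hr' → 150
emp_id=12: salary < 66745 AND tenure > 17 → 32
emp_id=13: salary < 66745 AND tenure > 17 → 32
emp_id=14: salary < 106202 OR dept = 'hr' → 230
emp_id=15: salary < 106202 OR dept = 'hr' → 0
emp_id=16: salary < 119746 → -27
emp_id=17: ELSE → 4
emp_id=18: salary < 130164 → 45
emp_id=19: salary < 106202 OR dept = 'hr' → 190
emp_id=20: salary < 106202 OR dept = 'hr' → 100
emp_id=21: salary < 106202 OR dept = 'hr' → 100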